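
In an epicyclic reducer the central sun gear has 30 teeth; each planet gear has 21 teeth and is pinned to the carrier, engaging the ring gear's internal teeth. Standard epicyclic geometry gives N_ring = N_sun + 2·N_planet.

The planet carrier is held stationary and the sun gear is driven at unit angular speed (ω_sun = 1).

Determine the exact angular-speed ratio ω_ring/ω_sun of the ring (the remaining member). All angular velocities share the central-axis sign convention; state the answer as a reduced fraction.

N_ring = 30 + 2·21 = 72
30(ω_s−ω_c) = −72(ω_r−ω_c),  ω_c=0, ω_s=1
ω_r = 0 − (30/72)(1−0) = -5/12
ω_r/ω_s = -5/12

-5/12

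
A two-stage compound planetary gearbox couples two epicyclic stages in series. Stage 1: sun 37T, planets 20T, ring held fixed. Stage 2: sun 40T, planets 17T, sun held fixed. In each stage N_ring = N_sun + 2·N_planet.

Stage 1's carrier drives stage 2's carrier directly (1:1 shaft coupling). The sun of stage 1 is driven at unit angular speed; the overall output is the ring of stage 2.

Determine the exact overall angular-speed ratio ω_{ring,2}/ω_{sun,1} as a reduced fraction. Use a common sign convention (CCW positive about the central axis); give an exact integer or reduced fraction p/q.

1/2

Stage 1: N_ring = 37 + 2·20 = 77
Stage 1: 37(ω_s−ω_c) = −77(ω_r−ω_c),  ω_r=0, ω_s=1
Stage 1: 37(1−ω_c) = −77(0−ω_c)  ⇒  114ω_c = 37  ⇒  ω_c = 37/114
  ⇒ ω_c¹/ω_s¹ = 37/114
Stage 2: N_ring = 40 + 2·17 = 74
Stage 2: 40(ω_s−ω_c) = −74(ω_r−ω_c),  ω_s=0, ω_c=1
Stage 2: ω_r = 1 − (40/74)(0−1) = 57/37
  ⇒ ω_r²/ω_c² = 57/37
Coupling ω_c² = ω_c¹ ⇒ overall = 37/114 × 57/37 = 1/2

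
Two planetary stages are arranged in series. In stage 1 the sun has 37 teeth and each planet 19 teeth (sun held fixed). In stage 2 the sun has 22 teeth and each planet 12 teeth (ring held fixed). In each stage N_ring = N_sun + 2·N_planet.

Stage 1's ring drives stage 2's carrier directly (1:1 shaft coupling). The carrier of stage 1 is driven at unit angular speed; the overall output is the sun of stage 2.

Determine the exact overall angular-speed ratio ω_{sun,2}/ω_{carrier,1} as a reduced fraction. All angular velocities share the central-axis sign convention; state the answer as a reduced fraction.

Stage 1: N_ring = 37 + 2·19 = 75
Stage 1: 37(ω_s−ω_c) = −75(ω_r−ω_c),  ω_s=0, ω_c=1
Stage 1: ω_r = 1 − (37/75)(0−1) = 112/75
  ⇒ ω_r¹/ω_c¹ = 112/75
Stage 2: N_ring = 22 + 2·12 = 46
Stage 2: 22(ω_s−ω_c) = −46(ω_r−ω_c),  ω_r=0, ω_c=1
Stage 2: ω_s = 1 − (46/22)(0−1) = 34/11
  ⇒ ω_s²/ω_c² = 34/11
Coupling ω_c² = ω_r¹ ⇒ overall = 112/75 × 34/11 = 3808/825

3808/825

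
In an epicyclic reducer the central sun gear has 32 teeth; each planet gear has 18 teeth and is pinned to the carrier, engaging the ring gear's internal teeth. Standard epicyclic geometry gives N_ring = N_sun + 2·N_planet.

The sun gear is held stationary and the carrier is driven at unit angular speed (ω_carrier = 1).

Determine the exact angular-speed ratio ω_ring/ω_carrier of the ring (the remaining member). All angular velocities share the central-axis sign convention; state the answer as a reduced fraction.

N_ring = 32 + 2·18 = 68
32(ω_s−ω_c) = −68(ω_r−ω_c),  ω_s=0, ω_c=1
ω_r = 1 − (32/68)(0−1) = 25/17
ω_r/ω_c = 25/17

25/17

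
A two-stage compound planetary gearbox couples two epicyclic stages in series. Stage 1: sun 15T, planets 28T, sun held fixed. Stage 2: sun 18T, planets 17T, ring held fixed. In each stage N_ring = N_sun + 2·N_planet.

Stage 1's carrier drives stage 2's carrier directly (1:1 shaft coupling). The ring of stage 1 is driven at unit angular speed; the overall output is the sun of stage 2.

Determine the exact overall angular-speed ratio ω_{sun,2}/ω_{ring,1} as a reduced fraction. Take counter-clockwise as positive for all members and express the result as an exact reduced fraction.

Stage 1: N_ring = 15 + 2·28 = 71
Stage 1: 15(ω_s−ω_c) = −71(ω_r−ω_c),  ω_s=0, ω_r=1
Stage 1: 15(0−ω_c) = −71(1−ω_c)  ⇒  86ω_c = 71  ⇒  ω_c = 71/86
  ⇒ ω_c¹/ω_r¹ = 71/86
Stage 2: N_ring = 18 + 2·17 = 52
Stage 2: 18(ω_s−ω_c) = −52(ω_r−ω_c),  ω_r=0, ω_c=1
Stage 2: ω_s = 1 − (52/18)(0−1) = 35/9
  ⇒ ω_s²/ω_c² = 35/9
Coupling ω_c² = ω_c¹ ⇒ overall = 71/86 × 35/9 = 2485/774

2485/774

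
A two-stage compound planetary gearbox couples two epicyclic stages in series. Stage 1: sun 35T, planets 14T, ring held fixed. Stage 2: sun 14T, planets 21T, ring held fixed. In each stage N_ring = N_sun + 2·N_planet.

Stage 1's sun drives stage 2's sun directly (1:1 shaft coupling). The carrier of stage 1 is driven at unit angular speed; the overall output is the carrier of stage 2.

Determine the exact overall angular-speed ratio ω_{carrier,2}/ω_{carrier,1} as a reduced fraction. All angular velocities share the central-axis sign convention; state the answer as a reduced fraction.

14/25

Stage 1: N_ring = 35 + 2·14 = 63
Stage 1: 35(ω_s−ω_c) = −63(ω_r−ω_c),  ω_r=0, ω_c=1
Stage 1: ω_s = 1 − (63/35)(0−1) = 14/5
  ⇒ ω_s¹/ω_c¹ = 14/5
Stage 2: N_ring = 14 + 2·21 = 56
Stage 2: 14(ω_s−ω_c) = −56(ω_r−ω_c),  ω_r=0, ω_s=1
Stage 2: 14(1−ω_c) = −56(0−ω_c)  ⇒  70ω_c = 14  ⇒  ω_c = 1/5
  ⇒ ω_c²/ω_s² = 1/5
Coupling ω_s² = ω_s¹ ⇒ overall = 14/5 × 1/5 = 14/25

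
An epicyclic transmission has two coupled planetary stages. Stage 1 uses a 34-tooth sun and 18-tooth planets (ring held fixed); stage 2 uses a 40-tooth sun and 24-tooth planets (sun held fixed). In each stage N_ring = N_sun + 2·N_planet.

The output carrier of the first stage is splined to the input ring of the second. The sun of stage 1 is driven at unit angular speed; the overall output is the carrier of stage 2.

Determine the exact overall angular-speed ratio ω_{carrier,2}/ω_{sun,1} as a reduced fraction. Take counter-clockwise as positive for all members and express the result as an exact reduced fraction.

187/832

Stage 1: N_ring = 34 + 2·18 = 70
Stage 1: 34(ω_s−ω_c) = −70(ω_r−ω_c),  ω_r=0, ω_s=1
Stage 1: 34(1−ω_c) = −70(0−ω_c)  ⇒  104ω_c = 34  ⇒  ω_c = 17/52
  ⇒ ω_c¹/ω_s¹ = 17/52
Stage 2: N_ring = 40 + 2·24 = 88
Stage 2: 40(ω_s−ω_c) = −88(ω_r−ω_c),  ω_s=0, ω_r=1
Stage 2: 40(0−ω_c) = −88(1−ω_c)  ⇒  128ω_c = 88  ⇒  ω_c = 11/16
  ⇒ ω_c²/ω_r² = 11/16
Coupling ω_r² = ω_c¹ ⇒ overall = 17/52 × 11/16 = 187/832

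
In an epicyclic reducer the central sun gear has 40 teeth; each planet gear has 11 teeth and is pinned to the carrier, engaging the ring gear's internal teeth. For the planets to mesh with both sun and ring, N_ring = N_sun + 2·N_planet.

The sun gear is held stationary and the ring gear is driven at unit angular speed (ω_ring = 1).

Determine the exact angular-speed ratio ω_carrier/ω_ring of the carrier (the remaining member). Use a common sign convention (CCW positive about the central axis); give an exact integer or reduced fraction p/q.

N_ring = 40 + 2·11 = 62
40(ω_s−ω_c) = −62(ω_r−ω_c),  ω_s=0, ω_r=1
40(0−ω_c) = −62(1−ω_c)  ⇒  102ω_c = 62  ⇒  ω_c = 31/51
ω_c/ω_r = 31/51

31/51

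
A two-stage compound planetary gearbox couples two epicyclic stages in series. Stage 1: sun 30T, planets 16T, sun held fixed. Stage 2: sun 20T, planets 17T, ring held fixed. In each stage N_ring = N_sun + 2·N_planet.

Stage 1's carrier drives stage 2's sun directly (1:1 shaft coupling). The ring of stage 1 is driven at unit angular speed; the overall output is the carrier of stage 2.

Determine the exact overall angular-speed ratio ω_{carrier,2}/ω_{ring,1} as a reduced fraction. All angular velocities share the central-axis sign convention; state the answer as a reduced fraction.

Stage 1: N_ring = 30 + 2·16 = 62
Stage 1: 30(ω_s−ω_c) = −62(ω_r−ω_c),  ω_s=0, ω_r=1
Stage 1: 30(0−ω_c) = −62(1−ω_c)  ⇒  92ω_c = 62  ⇒  ω_c = 31/46
  ⇒ ω_c¹/ω_r¹ = 31/46
Stage 2: N_ring = 20 + 2·17 = 54
Stage 2: 20(ω_s−ω_c) = −54(ω_r−ω_c),  ω_r=0, ω_s=1
Stage 2: 20(1−ω_c) = −54(0−ω_c)  ⇒  74ω_c = 20  ⇒  ω_c = 10/37
  ⇒ ω_c²/ω_s² = 10/37
Coupling ω_s² = ω_c¹ ⇒ overall = 31/46 × 10/37 = 155/851

155/851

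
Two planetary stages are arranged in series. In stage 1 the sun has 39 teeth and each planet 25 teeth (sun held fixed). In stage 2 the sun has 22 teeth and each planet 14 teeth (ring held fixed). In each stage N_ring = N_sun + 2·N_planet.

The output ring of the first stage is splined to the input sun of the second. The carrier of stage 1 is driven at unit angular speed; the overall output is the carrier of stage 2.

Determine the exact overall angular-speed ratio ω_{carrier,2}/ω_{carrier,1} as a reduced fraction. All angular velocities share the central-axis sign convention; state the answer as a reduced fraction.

352/801

Stage 1: N_ring = 39 + 2·25 = 89
Stage 1: 39(ω_s−ω_c) = −89(ω_r−ω_c),  ω_s=0, ω_c=1
Stage 1: ω_r = 1 − (39/89)(0−1) = 128/89
  ⇒ ω_r¹/ω_c¹ = 128/89
Stage 2: N_ring = 22 + 2·14 = 50
Stage 2: 22(ω_s−ω_c) = −50(ω_r−ω_c),  ω_r=0, ω_s=1
Stage 2: 22(1−ω_c) = −50(0−ω_c)  ⇒  72ω_c = 22  ⇒  ω_c = 11/36
  ⇒ ω_c²/ω_s² = 11/36
Coupling ω_s² = ω_r¹ ⇒ overall = 128/89 × 11/36 = 352/801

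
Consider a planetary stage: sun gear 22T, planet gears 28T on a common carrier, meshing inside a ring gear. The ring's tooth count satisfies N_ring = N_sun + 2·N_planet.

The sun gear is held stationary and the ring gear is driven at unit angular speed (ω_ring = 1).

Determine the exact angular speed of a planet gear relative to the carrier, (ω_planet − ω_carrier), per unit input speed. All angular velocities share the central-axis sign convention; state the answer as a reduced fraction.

N_ring = 22 + 2·28 = 78
22(ω_s−ω_c) = −78(ω_r−ω_c),  ω_s=0, ω_r=1
22(0−ω_c) = −78(1−ω_c)  ⇒  100ω_c = 78  ⇒  ω_c = 39/50
sun–planet: 22·(0−39/50) = −28·(ω_p−ω_c)  ⇒  ω_p−ω_c = −(22/28)·(-39/50) = 429/700

429/700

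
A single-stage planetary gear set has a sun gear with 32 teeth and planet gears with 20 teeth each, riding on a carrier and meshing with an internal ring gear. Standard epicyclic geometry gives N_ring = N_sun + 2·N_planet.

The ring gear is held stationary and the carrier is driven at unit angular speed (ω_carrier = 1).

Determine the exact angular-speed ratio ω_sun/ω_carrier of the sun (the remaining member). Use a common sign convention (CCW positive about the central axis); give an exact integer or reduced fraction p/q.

13/4

N_ring = 32 + 2·20 = 72
32(ω_s−ω_c) = −72(ω_r−ω_c),  ω_r=0, ω_c=1
ω_s = 1 − (72/32)(0−1) = 13/4
ω_s/ω_c = 13/4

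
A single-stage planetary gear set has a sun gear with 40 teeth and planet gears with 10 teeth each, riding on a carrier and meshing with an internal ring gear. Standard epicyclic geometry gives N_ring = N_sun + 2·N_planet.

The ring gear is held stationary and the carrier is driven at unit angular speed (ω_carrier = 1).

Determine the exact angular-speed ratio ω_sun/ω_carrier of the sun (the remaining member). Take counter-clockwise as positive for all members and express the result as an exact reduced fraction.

N_ring = 40 + 2·10 = 60
40(ω_s−ω_c) = −60(ω_r−ω_c),  ω_r=0, ω_c=1
ω_s = 1 − (60/40)(0−1) = 5/2
ω_s/ω_c = 5/2

5/2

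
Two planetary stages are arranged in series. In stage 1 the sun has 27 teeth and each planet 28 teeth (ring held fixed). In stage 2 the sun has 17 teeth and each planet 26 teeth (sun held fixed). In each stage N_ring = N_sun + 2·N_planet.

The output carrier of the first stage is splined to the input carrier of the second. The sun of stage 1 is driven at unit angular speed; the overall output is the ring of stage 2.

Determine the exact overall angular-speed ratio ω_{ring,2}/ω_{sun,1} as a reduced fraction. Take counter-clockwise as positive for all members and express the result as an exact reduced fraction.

Stage 1: N_ring = 27 + 2·28 = 83
Stage 1: 27(ω_s−ω_c) = −83(ω_r−ω_c),  ω_r=0, ω_s=1
Stage 1: 27(1−ω_c) = −83(0−ω_c)  ⇒  110ω_c = 27  ⇒  ω_c = 27/110
  ⇒ ω_c¹/ω_s¹ = 27/110
Stage 2: N_ring = 17 + 2·26 = 69
Stage 2: 17(ω_s−ω_c) = −69(ω_r−ω_c),  ω_s=0, ω_c=1
Stage 2: ω_r = 1 − (17/69)(0−1) = 86/69
  ⇒ ω_r²/ω_c² = 86/69
Coupling ω_c² = ω_c¹ ⇒ overall = 27/110 × 86/69 = 387/1265

387/1265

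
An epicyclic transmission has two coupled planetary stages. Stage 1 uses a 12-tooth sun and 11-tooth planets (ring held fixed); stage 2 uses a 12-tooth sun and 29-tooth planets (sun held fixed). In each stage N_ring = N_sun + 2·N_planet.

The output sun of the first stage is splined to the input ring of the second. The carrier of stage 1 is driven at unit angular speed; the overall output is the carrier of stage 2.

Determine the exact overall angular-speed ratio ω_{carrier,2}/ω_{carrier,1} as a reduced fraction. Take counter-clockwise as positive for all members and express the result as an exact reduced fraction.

Stage 1: N_ring = 12 + 2·11 = 34
Stage 1: 12(ω_s−ω_c) = −34(ω_r−ω_c),  ω_r=0, ω_c=1
Stage 1: ω_s = 1 − (34/12)(0−1) = 23/6
  ⇒ ω_s¹/ω_c¹ = 23/6
Stage 2: N_ring = 12 + 2·29 = 70
Stage 2: 12(ω_s−ω_c) = −70(ω_r−ω_c),  ω_s=0, ω_r=1
Stage 2: 12(0−ω_c) = −70(1−ω_c)  ⇒  82ω_c = 70  ⇒  ω_c = 35/41
  ⇒ ω_c²/ω_r² = 35/41
Coupling ω_r² = ω_s¹ ⇒ overall = 23/6 × 35/41 = 805/246

805/246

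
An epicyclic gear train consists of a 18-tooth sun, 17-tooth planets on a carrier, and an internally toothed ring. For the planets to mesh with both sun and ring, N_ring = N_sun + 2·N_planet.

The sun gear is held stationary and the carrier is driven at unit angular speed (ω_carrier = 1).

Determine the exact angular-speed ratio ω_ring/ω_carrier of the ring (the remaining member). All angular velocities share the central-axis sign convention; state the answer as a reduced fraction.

35/26

N_ring = 18 + 2·17 = 52
18(ω_s−ω_c) = −52(ω_r−ω_c),  ω_s=0, ω_c=1
ω_r = 1 − (18/52)(0−1) = 35/26
ω_r/ω_c = 35/26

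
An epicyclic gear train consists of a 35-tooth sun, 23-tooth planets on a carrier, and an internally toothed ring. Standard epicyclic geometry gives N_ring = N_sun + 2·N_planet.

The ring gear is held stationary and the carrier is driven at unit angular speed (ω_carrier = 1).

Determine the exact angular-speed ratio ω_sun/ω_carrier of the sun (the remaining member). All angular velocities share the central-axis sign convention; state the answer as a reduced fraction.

116/35

N_ring = 35 + 2·23 = 81
35(ω_s−ω_c) = −81(ω_r−ω_c),  ω_r=0, ω_c=1
ω_s = 1 − (81/35)(0−1) = 116/35
ω_s/ω_c = 116/35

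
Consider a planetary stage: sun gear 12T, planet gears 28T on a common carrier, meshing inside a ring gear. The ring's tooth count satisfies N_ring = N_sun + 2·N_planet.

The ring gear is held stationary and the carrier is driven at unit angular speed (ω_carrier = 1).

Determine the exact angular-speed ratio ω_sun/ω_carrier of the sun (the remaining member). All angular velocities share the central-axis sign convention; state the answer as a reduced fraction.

20/3

N_ring = 12 + 2·28 = 68
12(ω_s−ω_c) = −68(ω_r−ω_c),  ω_r=0, ω_c=1
ω_s = 1 − (68/12)(0−1) = 20/3
ω_s/ω_c = 20/3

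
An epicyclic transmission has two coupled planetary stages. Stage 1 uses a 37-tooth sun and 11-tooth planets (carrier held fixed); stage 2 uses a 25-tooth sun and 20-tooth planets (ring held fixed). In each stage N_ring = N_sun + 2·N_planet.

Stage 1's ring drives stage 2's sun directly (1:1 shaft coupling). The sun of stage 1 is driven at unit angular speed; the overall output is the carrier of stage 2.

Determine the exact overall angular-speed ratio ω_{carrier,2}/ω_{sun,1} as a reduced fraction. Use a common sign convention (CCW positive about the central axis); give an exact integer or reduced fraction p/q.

-185/1062

Stage 1: N_ring = 37 + 2·11 = 59
Stage 1: 37(ω_s−ω_c) = −59(ω_r−ω_c),  ω_c=0, ω_s=1
Stage 1: ω_r = 0 − (37/59)(1−0) = -37/59
  ⇒ ω_r¹/ω_s¹ = -37/59
Stage 2: N_ring = 25 + 2·20 = 65
Stage 2: 25(ω_s−ω_c) = −65(ω_r−ω_c),  ω_r=0, ω_s=1
Stage 2: 25(1−ω_c) = −65(0−ω_c)  ⇒  90ω_c = 25  ⇒  ω_c = 5/18
  ⇒ ω_c²/ω_s² = 5/18
Coupling ω_s² = ω_r¹ ⇒ overall = -37/59 × 5/18 = -185/1062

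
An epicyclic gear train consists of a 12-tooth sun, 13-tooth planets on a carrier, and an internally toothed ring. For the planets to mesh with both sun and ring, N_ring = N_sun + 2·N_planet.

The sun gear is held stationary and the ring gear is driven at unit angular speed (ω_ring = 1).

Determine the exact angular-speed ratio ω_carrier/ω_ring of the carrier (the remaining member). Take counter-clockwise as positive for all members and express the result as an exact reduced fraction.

N_ring = 12 + 2·13 = 38
12(ω_s−ω_c) = −38(ω_r−ω_c),  ω_s=0, ω_r=1
12(0−ω_c) = −38(1−ω_c)  ⇒  50ω_c = 38  ⇒  ω_c = 19/25
ω_c/ω_r = 19/25

19/25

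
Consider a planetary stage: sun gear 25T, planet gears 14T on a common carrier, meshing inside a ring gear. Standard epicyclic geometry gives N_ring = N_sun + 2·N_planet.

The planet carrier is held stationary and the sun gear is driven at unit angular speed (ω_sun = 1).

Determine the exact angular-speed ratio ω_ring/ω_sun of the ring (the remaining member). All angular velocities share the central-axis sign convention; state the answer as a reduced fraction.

N_ring = 25 + 2·14 = 53
25(ω_s−ω_c) = −53(ω_r−ω_c),  ω_c=0, ω_s=1
ω_r = 0 − (25/53)(1−0) = -25/53
ω_r/ω_s = -25/53

-25/53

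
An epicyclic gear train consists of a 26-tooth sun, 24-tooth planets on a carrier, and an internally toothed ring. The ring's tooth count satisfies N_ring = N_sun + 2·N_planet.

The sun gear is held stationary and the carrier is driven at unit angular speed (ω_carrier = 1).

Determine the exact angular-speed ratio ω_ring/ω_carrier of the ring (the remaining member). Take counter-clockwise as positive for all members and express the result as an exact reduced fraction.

N_ring = 26 + 2·24 = 74
26(ω_s−ω_c) = −74(ω_r−ω_c),  ω_s=0, ω_c=1
ω_r = 1 − (26/74)(0−1) = 50/37
ω_r/ω_c = 50/37

50/37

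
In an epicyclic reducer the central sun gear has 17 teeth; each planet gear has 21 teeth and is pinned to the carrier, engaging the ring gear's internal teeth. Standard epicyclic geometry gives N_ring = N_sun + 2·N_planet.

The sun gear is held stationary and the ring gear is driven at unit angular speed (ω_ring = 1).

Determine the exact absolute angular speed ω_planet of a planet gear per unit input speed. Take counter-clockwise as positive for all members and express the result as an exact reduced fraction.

59/42

N_ring = 17 + 2·21 = 59
17(ω_s−ω_c) = −59(ω_r−ω_c),  ω_s=0, ω_r=1
17(0−ω_c) = −59(1−ω_c)  ⇒  76ω_c = 59  ⇒  ω_c = 59/76
sun–planet: 17·(0−59/76) = −21·(ω_p−ω_c)  ⇒  ω_p−ω_c = −(17/21)·(-59/76) = 1003/1596
ω_p = 59/76 + 1003/1596 = 59/42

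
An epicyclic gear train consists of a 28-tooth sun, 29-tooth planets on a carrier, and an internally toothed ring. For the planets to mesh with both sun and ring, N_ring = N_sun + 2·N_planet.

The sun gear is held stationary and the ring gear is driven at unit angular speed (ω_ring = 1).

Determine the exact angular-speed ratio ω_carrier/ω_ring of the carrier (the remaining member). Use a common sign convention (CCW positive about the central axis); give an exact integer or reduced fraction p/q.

N_ring = 28 + 2·29 = 86
28(ω_s−ω_c) = −86(ω_r−ω_c),  ω_s=0, ω_r=1
28(0−ω_c) = −86(1−ω_c)  ⇒  114ω_c = 86  ⇒  ω_c = 43/57
ω_c/ω_r = 43/57

43/57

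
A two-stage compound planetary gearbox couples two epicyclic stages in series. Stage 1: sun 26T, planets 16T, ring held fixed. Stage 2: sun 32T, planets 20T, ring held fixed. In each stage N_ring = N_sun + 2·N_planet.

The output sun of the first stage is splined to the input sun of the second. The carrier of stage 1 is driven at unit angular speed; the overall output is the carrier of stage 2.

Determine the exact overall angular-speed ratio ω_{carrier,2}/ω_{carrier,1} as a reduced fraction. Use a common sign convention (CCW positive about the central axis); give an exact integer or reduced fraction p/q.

168/169

Stage 1: N_ring = 26 + 2·16 = 58
Stage 1: 26(ω_s−ω_c) = −58(ω_r−ω_c),  ω_r=0, ω_c=1
Stage 1: ω_s = 1 − (58/26)(0−1) = 42/13
  ⇒ ω_s¹/ω_c¹ = 42/13
Stage 2: N_ring = 32 + 2·20 = 72
Stage 2: 32(ω_s−ω_c) = −72(ω_r−ω_c),  ω_r=0, ω_s=1
Stage 2: 32(1−ω_c) = −72(0−ω_c)  ⇒  104ω_c = 32  ⇒  ω_c = 4/13
  ⇒ ω_c²/ω_s² = 4/13
Coupling ω_s² = ω_s¹ ⇒ overall = 42/13 × 4/13 = 168/169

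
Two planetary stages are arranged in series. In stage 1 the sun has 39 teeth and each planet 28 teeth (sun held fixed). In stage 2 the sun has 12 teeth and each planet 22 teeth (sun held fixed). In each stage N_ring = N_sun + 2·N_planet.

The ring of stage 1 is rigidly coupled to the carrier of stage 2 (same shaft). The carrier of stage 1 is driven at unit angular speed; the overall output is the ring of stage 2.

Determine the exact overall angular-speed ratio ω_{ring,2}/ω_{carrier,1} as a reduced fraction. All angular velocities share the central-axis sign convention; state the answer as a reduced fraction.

1139/665

Stage 1: N_ring = 39 + 2·28 = 95
Stage 1: 39(ω_s−ω_c) = −95(ω_r−ω_c),  ω_s=0, ω_c=1
Stage 1: ω_r = 1 − (39/95)(0−1) = 134/95
  ⇒ ω_r¹/ω_c¹ = 134/95
Stage 2: N_ring = 12 + 2·22 = 56
Stage 2: 12(ω_s−ω_c) = −56(ω_r−ω_c),  ω_s=0, ω_c=1
Stage 2: ω_r = 1 − (12/56)(0−1) = 17/14
  ⇒ ω_r²/ω_c² = 17/14
Coupling ω_c² = ω_r¹ ⇒ overall = 134/95 × 17/14 = 1139/665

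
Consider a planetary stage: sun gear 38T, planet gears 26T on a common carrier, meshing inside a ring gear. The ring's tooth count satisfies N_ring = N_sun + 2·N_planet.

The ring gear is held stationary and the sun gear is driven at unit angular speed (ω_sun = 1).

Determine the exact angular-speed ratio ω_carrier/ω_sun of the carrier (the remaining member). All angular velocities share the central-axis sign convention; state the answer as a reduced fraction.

N_ring = 38 + 2·26 = 90
38(ω_s−ω_c) = −90(ω_r−ω_c),  ω_r=0, ω_s=1
38(1−ω_c) = −90(0−ω_c)  ⇒  128ω_c = 38  ⇒  ω_c = 19/64
ω_c/ω_s = 19/64

19/64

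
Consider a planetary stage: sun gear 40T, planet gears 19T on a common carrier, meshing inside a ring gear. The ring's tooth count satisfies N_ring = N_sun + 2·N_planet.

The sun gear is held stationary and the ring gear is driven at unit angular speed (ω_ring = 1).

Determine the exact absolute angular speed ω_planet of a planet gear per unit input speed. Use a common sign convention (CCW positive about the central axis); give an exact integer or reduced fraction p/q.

N_ring = 40 + 2·19 = 78
40(ω_s−ω_c) = −78(ω_r−ω_c),  ω_s=0, ω_r=1
40(0−ω_c) = −78(1−ω_c)  ⇒  118ω_c = 78  ⇒  ω_c = 39/59
sun–planet: 40·(0−39/59) = −19·(ω_p−ω_c)  ⇒  ω_p−ω_c = −(40/19)·(-39/59) = 1560/1121
ω_p = 39/59 + 1560/1121 = 39/19

39/19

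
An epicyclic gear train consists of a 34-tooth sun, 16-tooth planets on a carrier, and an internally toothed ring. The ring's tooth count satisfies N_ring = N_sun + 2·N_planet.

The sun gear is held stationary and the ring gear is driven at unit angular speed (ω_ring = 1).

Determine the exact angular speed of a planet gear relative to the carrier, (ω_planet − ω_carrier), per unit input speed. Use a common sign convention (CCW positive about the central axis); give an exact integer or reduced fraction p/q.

561/400

N_ring = 34 + 2·16 = 66
34(ω_s−ω_c) = −66(ω_r−ω_c),  ω_s=0, ω_r=1
34(0−ω_c) = −66(1−ω_c)  ⇒  100ω_c = 66  ⇒  ω_c = 33/50
sun–planet: 34·(0−33/50) = −16·(ω_p−ω_c)  ⇒  ω_p−ω_c = −(34/16)·(-33/50) = 561/400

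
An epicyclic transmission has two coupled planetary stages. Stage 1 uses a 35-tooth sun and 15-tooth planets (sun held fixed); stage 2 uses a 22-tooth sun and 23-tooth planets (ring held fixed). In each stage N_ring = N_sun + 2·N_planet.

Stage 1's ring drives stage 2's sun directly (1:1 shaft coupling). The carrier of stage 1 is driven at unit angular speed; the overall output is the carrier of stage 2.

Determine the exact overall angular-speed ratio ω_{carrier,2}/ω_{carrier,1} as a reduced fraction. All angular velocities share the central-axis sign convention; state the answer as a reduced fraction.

44/117

Stage 1: N_ring = 35 + 2·15 = 65
Stage 1: 35(ω_s−ω_c) = −65(ω_r−ω_c),  ω_s=0, ω_c=1
Stage 1: ω_r = 1 − (35/65)(0−1) = 20/13
  ⇒ ω_r¹/ω_c¹ = 20/13
Stage 2: N_ring = 22 + 2·23 = 68
Stage 2: 22(ω_s−ω_c) = −68(ω_r−ω_c),  ω_r=0, ω_s=1
Stage 2: 22(1−ω_c) = −68(0−ω_c)  ⇒  90ω_c = 22  ⇒  ω_c = 11/45
  ⇒ ω_c²/ω_s² = 11/45
Coupling ω_s² = ω_r¹ ⇒ overall = 20/13 × 11/45 = 44/117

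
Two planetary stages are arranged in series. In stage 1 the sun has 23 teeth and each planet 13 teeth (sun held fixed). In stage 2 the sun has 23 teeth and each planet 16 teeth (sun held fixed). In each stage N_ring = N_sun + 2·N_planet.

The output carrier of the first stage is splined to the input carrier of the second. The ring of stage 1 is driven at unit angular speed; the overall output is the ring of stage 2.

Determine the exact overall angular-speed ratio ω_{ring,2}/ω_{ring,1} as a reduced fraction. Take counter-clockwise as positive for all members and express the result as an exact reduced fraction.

637/660

Stage 1: N_ring = 23 + 2·13 = 49
Stage 1: 23(ω_s−ω_c) = −49(ω_r−ω_c),  ω_s=0, ω_r=1
Stage 1: 23(0−ω_c) = −49(1−ω_c)  ⇒  72ω_c = 49  ⇒  ω_c = 49/72
  ⇒ ω_c¹/ω_r¹ = 49/72
Stage 2: N_ring = 23 + 2·16 = 55
Stage 2: 23(ω_s−ω_c) = −55(ω_r−ω_c),  ω_s=0, ω_c=1
Stage 2: ω_r = 1 − (23/55)(0−1) = 78/55
  ⇒ ω_r²/ω_c² = 78/55
Coupling ω_c² = ω_c¹ ⇒ overall = 49/72 × 78/55 = 637/660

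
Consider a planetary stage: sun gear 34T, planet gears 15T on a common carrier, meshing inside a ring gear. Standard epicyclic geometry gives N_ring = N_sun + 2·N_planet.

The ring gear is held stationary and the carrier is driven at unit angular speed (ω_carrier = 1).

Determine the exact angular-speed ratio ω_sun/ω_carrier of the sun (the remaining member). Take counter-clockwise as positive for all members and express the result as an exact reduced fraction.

49/17

N_ring = 34 + 2·15 = 64
34(ω_s−ω_c) = −64(ω_r−ω_c),  ω_r=0, ω_c=1
ω_s = 1 − (64/34)(0−1) = 49/17
ω_s/ω_c = 49/17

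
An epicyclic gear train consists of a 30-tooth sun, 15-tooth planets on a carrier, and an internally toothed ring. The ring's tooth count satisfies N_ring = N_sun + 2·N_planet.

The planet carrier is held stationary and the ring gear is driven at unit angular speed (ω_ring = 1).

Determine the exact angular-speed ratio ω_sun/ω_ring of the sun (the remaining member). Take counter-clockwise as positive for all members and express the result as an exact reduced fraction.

-2

N_ring = 30 + 2·15 = 60
30(ω_s−ω_c) = −60(ω_r−ω_c),  ω_c=0, ω_r=1
ω_s = 0 − (60/30)(1−0) = -2
ω_s/ω_r = -2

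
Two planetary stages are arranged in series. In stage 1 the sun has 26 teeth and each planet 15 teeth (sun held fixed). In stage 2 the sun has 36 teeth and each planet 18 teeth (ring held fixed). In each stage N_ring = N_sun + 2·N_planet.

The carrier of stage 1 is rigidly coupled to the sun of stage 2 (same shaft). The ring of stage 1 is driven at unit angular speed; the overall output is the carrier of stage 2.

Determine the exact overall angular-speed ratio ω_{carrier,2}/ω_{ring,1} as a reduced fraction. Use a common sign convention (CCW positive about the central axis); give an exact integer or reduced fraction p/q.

Stage 1: N_ring = 26 + 2·15 = 56
Stage 1: 26(ω_s−ω_c) = −56(ω_r−ω_c),  ω_s=0, ω_r=1
Stage 1: 26(0−ω_c) = −56(1−ω_c)  ⇒  82ω_c = 56  ⇒  ω_c = 28/41
  ⇒ ω_c¹/ω_r¹ = 28/41
Stage 2: N_ring = 36 + 2·18 = 72
Stage 2: 36(ω_s−ω_c) = −72(ω_r−ω_c),  ω_r=0, ω_s=1
Stage 2: 36(1−ω_c) = −72(0−ω_c)  ⇒  108ω_c = 36  ⇒  ω_c = 1/3
  ⇒ ω_c²/ω_s² = 1/3
Coupling ω_s² = ω_c¹ ⇒ overall = 28/41 × 1/3 = 28/123

28/123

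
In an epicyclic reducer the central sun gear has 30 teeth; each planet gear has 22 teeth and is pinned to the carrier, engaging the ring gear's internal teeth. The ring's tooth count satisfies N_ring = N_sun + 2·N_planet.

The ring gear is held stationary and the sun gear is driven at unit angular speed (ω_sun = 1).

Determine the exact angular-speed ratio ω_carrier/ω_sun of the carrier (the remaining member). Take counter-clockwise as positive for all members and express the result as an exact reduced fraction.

15/52

N_ring = 30 + 2·22 = 74
30(ω_s−ω_c) = −74(ω_r−ω_c),  ω_r=0, ω_s=1
30(1−ω_c) = −74(0−ω_c)  ⇒  104ω_c = 30  ⇒  ω_c = 15/52
ω_c/ω_s = 15/52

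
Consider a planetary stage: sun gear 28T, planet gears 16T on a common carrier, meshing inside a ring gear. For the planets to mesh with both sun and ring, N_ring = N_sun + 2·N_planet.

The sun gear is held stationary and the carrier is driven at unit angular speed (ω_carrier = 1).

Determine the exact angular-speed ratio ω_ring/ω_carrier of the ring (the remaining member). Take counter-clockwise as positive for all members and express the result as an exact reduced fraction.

N_ring = 28 + 2·16 = 60
28(ω_s−ω_c) = −60(ω_r−ω_c),  ω_s=0, ω_c=1
ω_r = 1 − (28/60)(0−1) = 22/15
ω_r/ω_c = 22/15

22/15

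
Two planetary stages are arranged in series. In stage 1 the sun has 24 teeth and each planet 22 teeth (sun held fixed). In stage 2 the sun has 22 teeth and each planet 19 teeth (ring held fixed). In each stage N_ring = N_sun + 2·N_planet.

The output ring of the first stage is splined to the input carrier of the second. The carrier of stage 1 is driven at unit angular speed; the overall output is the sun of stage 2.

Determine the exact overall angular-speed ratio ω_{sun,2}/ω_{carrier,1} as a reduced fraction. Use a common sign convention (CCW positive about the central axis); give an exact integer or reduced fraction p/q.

943/187

Stage 1: N_ring = 24 + 2·22 = 68
Stage 1: 24(ω_s−ω_c) = −68(ω_r−ω_c),  ω_s=0, ω_c=1
Stage 1: ω_r = 1 − (24/68)(0−1) = 23/17
  ⇒ ω_r¹/ω_c¹ = 23/17
Stage 2: N_ring = 22 + 2·19 = 60
Stage 2: 22(ω_s−ω_c) = −60(ω_r−ω_c),  ω_r=0, ω_c=1
Stage 2: ω_s = 1 − (60/22)(0−1) = 41/11
  ⇒ ω_s²/ω_c² = 41/11
Coupling ω_c² = ω_r¹ ⇒ overall = 23/17 × 41/11 = 943/187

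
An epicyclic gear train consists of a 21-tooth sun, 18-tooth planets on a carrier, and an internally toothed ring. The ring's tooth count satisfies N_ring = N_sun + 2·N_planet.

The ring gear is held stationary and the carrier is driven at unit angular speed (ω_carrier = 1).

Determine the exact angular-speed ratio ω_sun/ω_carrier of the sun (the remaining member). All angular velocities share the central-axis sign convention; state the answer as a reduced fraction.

26/7

N_ring = 21 + 2·18 = 57
21(ω_s−ω_c) = −57(ω_r−ω_c),  ω_r=0, ω_c=1
ω_s = 1 − (57/21)(0−1) = 26/7
ω_s/ω_c = 26/7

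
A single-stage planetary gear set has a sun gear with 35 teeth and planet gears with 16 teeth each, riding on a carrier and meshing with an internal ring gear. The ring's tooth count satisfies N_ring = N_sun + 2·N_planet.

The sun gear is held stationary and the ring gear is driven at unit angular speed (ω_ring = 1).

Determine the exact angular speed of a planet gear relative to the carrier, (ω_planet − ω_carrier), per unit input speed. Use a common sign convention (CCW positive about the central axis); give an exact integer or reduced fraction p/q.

2345/1632

N_ring = 35 + 2·16 = 67
35(ω_s−ω_c) = −67(ω_r−ω_c),  ω_s=0, ω_r=1
35(0−ω_c) = −67(1−ω_c)  ⇒  102ω_c = 67  ⇒  ω_c = 67/102
sun–planet: 35·(0−67/102) = −16·(ω_p−ω_c)  ⇒  ω_p−ω_c = −(35/16)·(-67/102) = 2345/1632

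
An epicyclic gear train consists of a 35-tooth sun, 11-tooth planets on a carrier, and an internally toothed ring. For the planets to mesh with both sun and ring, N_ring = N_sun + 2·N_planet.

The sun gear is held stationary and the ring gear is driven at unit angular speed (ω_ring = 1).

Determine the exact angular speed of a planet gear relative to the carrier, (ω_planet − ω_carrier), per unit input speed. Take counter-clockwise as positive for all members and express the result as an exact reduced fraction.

N_ring = 35 + 2·11 = 57
35(ω_s−ω_c) = −57(ω_r−ω_c),  ω_s=0, ω_r=1
35(0−ω_c) = −57(1−ω_c)  ⇒  92ω_c = 57  ⇒  ω_c = 57/92
sun–planet: 35·(0−57/92) = −11·(ω_p−ω_c)  ⇒  ω_p−ω_c = −(35/11)·(-57/92) = 1995/1012

1995/1012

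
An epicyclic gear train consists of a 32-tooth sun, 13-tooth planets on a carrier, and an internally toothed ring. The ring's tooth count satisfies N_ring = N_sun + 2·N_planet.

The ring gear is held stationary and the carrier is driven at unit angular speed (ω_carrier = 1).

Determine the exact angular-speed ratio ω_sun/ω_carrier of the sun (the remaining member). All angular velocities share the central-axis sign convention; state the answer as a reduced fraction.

45/16

N_ring = 32 + 2·13 = 58
32(ω_s−ω_c) = −58(ω_r−ω_c),  ω_r=0, ω_c=1
ω_s = 1 − (58/32)(0−1) = 45/16
ω_s/ω_c = 45/16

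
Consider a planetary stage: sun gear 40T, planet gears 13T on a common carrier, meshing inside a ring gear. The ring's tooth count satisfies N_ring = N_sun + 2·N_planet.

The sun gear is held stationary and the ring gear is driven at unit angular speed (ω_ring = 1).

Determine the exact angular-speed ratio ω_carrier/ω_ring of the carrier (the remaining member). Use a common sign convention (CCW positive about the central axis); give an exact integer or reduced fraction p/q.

N_ring = 40 + 2·13 = 66
40(ω_s−ω_c) = −66(ω_r−ω_c),  ω_s=0, ω_r=1
40(0−ω_c) = −66(1−ω_c)  ⇒  106ω_c = 66  ⇒  ω_c = 33/53
ω_c/ω_r = 33/53

33/53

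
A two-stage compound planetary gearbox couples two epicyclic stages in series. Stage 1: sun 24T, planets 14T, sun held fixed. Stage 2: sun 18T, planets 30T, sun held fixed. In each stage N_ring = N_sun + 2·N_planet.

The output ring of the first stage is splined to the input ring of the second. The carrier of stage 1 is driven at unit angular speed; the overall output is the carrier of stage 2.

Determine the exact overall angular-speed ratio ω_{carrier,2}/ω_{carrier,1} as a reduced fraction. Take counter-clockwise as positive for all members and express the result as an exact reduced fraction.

Stage 1: N_ring = 24 + 2·14 = 52
Stage 1: 24(ω_s−ω_c) = −52(ω_r−ω_c),  ω_s=0, ω_c=1
Stage 1: ω_r = 1 − (24/52)(0−1) = 19/13
  ⇒ ω_r¹/ω_c¹ = 19/13
Stage 2: N_ring = 18 + 2·30 = 78
Stage 2: 18(ω_s−ω_c) = −78(ω_r−ω_c),  ω_s=0, ω_r=1
Stage 2: 18(0−ω_c) = −78(1−ω_c)  ⇒  96ω_c = 78  ⇒  ω_c = 13/16
  ⇒ ω_c²/ω_r² = 13/16
Coupling ω_r² = ω_r¹ ⇒ overall = 19/13 × 13/16 = 19/16

19/16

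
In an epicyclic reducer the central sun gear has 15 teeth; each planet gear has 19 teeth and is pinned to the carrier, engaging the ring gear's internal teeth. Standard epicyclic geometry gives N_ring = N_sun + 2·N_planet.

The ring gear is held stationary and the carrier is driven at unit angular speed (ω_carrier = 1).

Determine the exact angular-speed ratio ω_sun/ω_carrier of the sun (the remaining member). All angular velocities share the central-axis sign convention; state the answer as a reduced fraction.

N_ring = 15 + 2·19 = 53
15(ω_s−ω_c) = −53(ω_r−ω_c),  ω_r=0, ω_c=1
ω_s = 1 − (53/15)(0−1) = 68/15
ω_s/ω_c = 68/15

68/15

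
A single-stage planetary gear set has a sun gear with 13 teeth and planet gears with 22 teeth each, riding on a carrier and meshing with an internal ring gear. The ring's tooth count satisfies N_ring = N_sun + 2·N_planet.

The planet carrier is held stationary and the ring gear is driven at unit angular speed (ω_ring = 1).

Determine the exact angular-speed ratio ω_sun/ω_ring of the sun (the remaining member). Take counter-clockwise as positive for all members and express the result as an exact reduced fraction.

N_ring = 13 + 2·22 = 57
13(ω_s−ω_c) = −57(ω_r−ω_c),  ω_c=0, ω_r=1
ω_s = 0 − (57/13)(1−0) = -57/13
ω_s/ω_r = -57/13

-57/13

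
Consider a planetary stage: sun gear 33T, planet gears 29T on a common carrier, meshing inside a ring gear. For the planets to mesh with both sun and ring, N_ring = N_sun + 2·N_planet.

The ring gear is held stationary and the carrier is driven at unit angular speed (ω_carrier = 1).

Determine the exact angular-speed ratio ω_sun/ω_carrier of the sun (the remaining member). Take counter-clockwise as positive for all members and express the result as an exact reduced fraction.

124/33

N_ring = 33 + 2·29 = 91
33(ω_s−ω_c) = −91(ω_r−ω_c),  ω_r=0, ω_c=1
ω_s = 1 − (91/33)(0−1) = 124/33
ω_s/ω_c = 124/33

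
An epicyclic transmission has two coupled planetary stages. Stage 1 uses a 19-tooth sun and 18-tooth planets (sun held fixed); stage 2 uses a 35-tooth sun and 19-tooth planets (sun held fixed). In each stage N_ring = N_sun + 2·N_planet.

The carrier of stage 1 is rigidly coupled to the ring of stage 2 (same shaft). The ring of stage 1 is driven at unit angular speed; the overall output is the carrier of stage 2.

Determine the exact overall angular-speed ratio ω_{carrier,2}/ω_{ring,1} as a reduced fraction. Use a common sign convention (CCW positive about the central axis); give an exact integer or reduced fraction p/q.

4015/7992

Stage 1: N_ring = 19 + 2·18 = 55
Stage 1: 19(ω_s−ω_c) = −55(ω_r−ω_c),  ω_s=0, ω_r=1
Stage 1: 19(0−ω_c) = −55(1−ω_c)  ⇒  74ω_c = 55  ⇒  ω_c = 55/74
  ⇒ ω_c¹/ω_r¹ = 55/74
Stage 2: N_ring = 35 + 2·19 = 73
Stage 2: 35(ω_s−ω_c) = −73(ω_r−ω_c),  ω_s=0, ω_r=1
Stage 2: 35(0−ω_c) = −73(1−ω_c)  ⇒  108ω_c = 73  ⇒  ω_c = 73/108
  ⇒ ω_c²/ω_r² = 73/108
Coupling ω_r² = ω_c¹ ⇒ overall = 55/74 × 73/108 = 4015/7992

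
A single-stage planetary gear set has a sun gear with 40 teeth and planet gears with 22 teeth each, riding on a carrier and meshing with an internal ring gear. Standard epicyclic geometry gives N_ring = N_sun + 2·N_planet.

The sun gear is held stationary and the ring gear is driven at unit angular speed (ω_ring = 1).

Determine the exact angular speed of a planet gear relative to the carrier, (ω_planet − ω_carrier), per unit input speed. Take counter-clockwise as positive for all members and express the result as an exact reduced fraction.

420/341

N_ring = 40 + 2·22 = 84
40(ω_s−ω_c) = −84(ω_r−ω_c),  ω_s=0, ω_r=1
40(0−ω_c) = −84(1−ω_c)  ⇒  124ω_c = 84  ⇒  ω_c = 21/31
sun–planet: 40·(0−21/31) = −22·(ω_p−ω_c)  ⇒  ω_p−ω_c = −(40/22)·(-21/31) = 420/341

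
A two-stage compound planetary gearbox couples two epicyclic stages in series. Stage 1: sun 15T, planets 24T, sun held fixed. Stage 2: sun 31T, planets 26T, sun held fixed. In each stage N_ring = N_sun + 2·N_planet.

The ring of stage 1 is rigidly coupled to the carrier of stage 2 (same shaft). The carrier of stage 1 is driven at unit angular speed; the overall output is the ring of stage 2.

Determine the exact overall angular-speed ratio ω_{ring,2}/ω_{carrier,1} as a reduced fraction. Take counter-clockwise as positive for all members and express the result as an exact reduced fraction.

988/581

Stage 1: N_ring = 15 + 2·24 = 63
Stage 1: 15(ω_s−ω_c) = −63(ω_r−ω_c),  ω_s=0, ω_c=1
Stage 1: ω_r = 1 − (15/63)(0−1) = 26/21
  ⇒ ω_r¹/ω_c¹ = 26/21
Stage 2: N_ring = 31 + 2·26 = 83
Stage 2: 31(ω_s−ω_c) = −83(ω_r−ω_c),  ω_s=0, ω_c=1
Stage 2: ω_r = 1 − (31/83)(0−1) = 114/83
  ⇒ ω_r²/ω_c² = 114/83
Coupling ω_c² = ω_r¹ ⇒ overall = 26/21 × 114/83 = 988/581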